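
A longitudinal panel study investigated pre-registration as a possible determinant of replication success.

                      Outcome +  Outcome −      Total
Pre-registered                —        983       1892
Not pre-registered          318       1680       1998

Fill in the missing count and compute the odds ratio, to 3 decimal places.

4.885

The missing cell is in the exposed row: 1892 − 983 = 909.
So a = 909, b = 983, c = 318, d = 1680.
OR = (a·d)/(b·c) = (909 × 1680) / (983 × 318) = 1527120 / 312594 = 4.88531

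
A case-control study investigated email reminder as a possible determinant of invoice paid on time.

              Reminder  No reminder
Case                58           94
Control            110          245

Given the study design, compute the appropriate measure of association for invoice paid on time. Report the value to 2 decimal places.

1.37

Reading the table with exposure as columns: a = 58 (Reminder, case), b = 110 (Reminder, non-case), c = 94 (No reminder, case), d = 245.
This is a case-control study: participants were sampled on outcome status, so risks in the source population cannot be estimated directly — relative risk is not valid here. The odds ratio is the appropriate measure.
OR = (a·d)/(b·c) = (58 × 245) / (110 × 94) = 14210 / 10340 = 1.37427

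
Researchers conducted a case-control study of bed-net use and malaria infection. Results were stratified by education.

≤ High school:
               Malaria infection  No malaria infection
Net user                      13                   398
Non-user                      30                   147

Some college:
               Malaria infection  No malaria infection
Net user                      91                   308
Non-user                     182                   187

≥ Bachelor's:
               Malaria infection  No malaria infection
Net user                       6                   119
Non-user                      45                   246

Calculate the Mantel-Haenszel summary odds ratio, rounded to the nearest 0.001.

0.273

OR_MH = Σ(aᵢdᵢ/nᵢ) / Σ(bᵢcᵢ/nᵢ), where nᵢ is the stratum total.
Stratum 1 (≤ High school): n = 588; a·d/n = 13·147/588 = 3.2500; b·c/n = 398·30/588 = 20.3061
Stratum 2 (Some college): n = 768; a·d/n = 91·187/768 = 22.1576; b·c/n = 308·182/768 = 72.9896
Stratum 3 (≥ Bachelor's): n = 416; a·d/n = 6·246/416 = 3.5481; b·c/n = 119·45/416 = 12.8726
OR_MH = (3.2500 + 22.1576 + 3.5481) / (20.3061 + 72.9896 + 12.8726) = 28.9556 / 106.1683 = 0.27273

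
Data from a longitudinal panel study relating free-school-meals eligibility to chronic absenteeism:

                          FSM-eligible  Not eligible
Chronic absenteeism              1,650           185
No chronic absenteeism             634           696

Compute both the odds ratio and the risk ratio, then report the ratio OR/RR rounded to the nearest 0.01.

Reading the table with exposure as columns: a = 1650 (FSM-eligible, case), b = 634 (FSM-eligible, non-case), c = 185 (Not eligible, case), d = 696.
OR = (1650·696)/(634·185) = 1148400/117290 = 9.79112
Risk in exposed = 1650/2284 = 0.72242; risk in unexposed = 185/881 = 0.20999; RR = 3.44027
OR/RR = 9.79112 / 3.44027 = 2.84603
The outcome is not rare, so the OR lies further from 1 than the RR.

2.85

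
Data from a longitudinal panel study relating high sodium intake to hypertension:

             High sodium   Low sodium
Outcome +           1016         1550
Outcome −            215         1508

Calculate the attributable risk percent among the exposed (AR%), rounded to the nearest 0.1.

38.6

Reading the table with exposure as columns: a = 1016 (High sodium, case), b = 215 (High sodium, non-case), c = 1550 (Low sodium, case), d = 1508.
Risk in exposed = 1016/1231 = 0.82535; risk in unexposed = 1550/3058 = 0.50687.
RR = 0.82535/0.50687 = 1.62833
AR% = (RR − 1)/RR × 100 = (1.62833 − 1)/1.62833 × 100 = 38.5872%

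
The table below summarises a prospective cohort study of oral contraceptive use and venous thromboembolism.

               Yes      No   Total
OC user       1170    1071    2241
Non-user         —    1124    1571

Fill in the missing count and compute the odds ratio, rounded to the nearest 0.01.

2.75

The missing cell is in the unexposed row: 1571 − 1124 = 447.
So a = 1170, b = 1071, c = 447, d = 1124.
OR = (a·d)/(b·c) = (1170 × 1124) / (1071 × 447) = 1315080 / 478737 = 2.74698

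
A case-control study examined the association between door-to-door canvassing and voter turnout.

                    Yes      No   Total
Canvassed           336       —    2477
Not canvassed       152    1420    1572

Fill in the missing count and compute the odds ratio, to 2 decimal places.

1.47

The missing cell is in the exposed row: 2477 − 336 = 2141.
So a = 336, b = 2141, c = 152, d = 1420.
OR = (a·d)/(b·c) = (336 × 1420) / (2141 × 152) = 477120 / 325432 = 1.46611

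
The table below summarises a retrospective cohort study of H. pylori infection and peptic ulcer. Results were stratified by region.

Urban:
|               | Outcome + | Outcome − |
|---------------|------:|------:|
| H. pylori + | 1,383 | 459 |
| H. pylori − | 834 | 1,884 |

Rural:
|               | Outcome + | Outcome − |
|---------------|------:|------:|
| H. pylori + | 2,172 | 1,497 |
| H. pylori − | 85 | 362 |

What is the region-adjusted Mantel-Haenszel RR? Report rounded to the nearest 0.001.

RR_MH = Σ(aᵢ·n₀ᵢ/nᵢ) / Σ(cᵢ·n₁ᵢ/nᵢ), with n₁ᵢ = aᵢ+bᵢ (exposed), n₀ᵢ = cᵢ+dᵢ (unexposed), nᵢ = n₁ᵢ+n₀ᵢ.
Stratum 1 (Urban): n₁ = 1842, n₀ = 2718, n = 4560; a·n₀/n = 1383·2718/4560 = 824.3408; c·n₁/n = 834·1842/4560 = 336.8921
Stratum 2 (Rural): n₁ = 3669, n₀ = 447, n = 4116; a·n₀/n = 2172·447/4116 = 235.8805; c·n₁/n = 85·3669/4116 = 75.7690
RR_MH = (824.3408 + 235.8805) / (336.8921 + 75.7690) = 1060.2213 / 412.6611 = 2.56923

2.569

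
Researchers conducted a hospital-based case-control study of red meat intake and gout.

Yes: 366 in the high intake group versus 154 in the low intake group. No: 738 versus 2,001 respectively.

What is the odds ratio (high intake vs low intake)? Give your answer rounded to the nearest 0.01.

6.44

From the description: a = 366, b = 738, c = 154, d = 2001.
OR = (a·d)/(b·c) = (366 × 2001) / (738 × 154) = 732366 / 113652 = 6.44393
The odds of gout are about 6.44 times as high in the high intake group.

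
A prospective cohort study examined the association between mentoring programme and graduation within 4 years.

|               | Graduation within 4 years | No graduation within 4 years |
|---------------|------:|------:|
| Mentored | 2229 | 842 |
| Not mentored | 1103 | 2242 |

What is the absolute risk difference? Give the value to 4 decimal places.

Cells: a = 2229, b = 842, c = 1103, d = 2242.
Risk in exposed = 2229/3071 = 0.725822; risk in unexposed = 1103/3345 = 0.329746.
Risk difference = 0.725822 − 0.329746 = 0.396076

0.3961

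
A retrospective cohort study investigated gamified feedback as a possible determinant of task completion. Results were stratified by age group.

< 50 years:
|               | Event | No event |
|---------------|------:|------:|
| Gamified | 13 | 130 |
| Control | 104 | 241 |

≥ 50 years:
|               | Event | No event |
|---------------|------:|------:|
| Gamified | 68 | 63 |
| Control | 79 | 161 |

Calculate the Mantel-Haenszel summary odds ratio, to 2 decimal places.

0.87

OR_MH = Σ(aᵢdᵢ/nᵢ) / Σ(bᵢcᵢ/nᵢ), where nᵢ is the stratum total.
Stratum 1 (< 50 years): n = 488; a·d/n = 13·241/488 = 6.4201; b·c/n = 130·104/488 = 27.7049
Stratum 2 (≥ 50 years): n = 371; a·d/n = 68·161/371 = 29.5094; b·c/n = 63·79/371 = 13.4151
OR_MH = (6.4201 + 29.5094) / (27.7049 + 13.4151) = 35.9295 / 41.1200 = 0.87377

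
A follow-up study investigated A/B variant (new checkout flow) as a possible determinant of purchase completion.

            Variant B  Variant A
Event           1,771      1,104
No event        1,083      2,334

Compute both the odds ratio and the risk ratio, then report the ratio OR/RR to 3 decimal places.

Reading the table with exposure as columns: a = 1771 (Variant B, case), b = 1083 (Variant B, non-case), c = 1104 (Variant A, case), d = 2334.
OR = (1771·2334)/(1083·1104) = 4133514/1195632 = 3.45718
Risk in exposed = 1771/2854 = 0.62053; risk in unexposed = 1104/3438 = 0.32112; RR = 1.93242
OR/RR = 3.45718 / 1.93242 = 1.78904
The outcome is not rare, so the OR lies further from 1 than the RR.

1.789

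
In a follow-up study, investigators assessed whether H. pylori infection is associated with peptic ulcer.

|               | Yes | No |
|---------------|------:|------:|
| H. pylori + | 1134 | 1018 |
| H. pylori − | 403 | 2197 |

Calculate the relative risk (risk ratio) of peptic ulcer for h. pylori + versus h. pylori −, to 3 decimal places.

Cells: a = 1134, b = 1018, c = 403, d = 2197.
Risk in exposed = 1134/2152 = 0.52695; risk in unexposed = 403/2600 = 0.15500.
RR = 0.52695 / 0.15500 = 3.39969
The risk among the exposed is 3.40 times that among the unexposed.

3.400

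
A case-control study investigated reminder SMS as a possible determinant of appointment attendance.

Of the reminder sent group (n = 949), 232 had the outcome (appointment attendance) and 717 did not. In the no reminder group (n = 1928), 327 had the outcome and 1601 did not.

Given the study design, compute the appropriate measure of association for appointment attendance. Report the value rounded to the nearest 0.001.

1.584

From the description: a = 232, b = 717, c = 327, d = 1601.
This is a case-control study: participants were sampled on outcome status, so risks in the source population cannot be estimated directly — relative risk is not valid here. The odds ratio is the appropriate measure.
OR = (a·d)/(b·c) = (232 × 1601) / (717 × 327) = 371432 / 234459 = 1.58421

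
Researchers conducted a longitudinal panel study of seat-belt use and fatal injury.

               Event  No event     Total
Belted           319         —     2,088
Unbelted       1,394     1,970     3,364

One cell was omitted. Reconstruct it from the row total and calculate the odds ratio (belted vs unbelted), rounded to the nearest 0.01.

The missing cell is in the exposed row: 2088 − 319 = 1769.
So a = 319, b = 1769, c = 1394, d = 1970.
OR = (a·d)/(b·c) = (319 × 1970) / (1769 × 1394) = 628430 / 2465986 = 0.25484

0.25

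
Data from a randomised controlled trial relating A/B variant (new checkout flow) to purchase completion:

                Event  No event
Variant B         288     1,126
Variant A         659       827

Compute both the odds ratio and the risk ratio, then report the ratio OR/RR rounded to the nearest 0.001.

0.699

Cells: a = 288, b = 1126, c = 659, d = 827.
OR = (288·827)/(1126·659) = 238176/742034 = 0.32098
Risk in exposed = 288/1414 = 0.20368; risk in unexposed = 659/1486 = 0.44347; RR = 0.45928
OR/RR = 0.32098 / 0.45928 = 0.69887
The outcome is not rare, so the OR lies further from 1 than the RR.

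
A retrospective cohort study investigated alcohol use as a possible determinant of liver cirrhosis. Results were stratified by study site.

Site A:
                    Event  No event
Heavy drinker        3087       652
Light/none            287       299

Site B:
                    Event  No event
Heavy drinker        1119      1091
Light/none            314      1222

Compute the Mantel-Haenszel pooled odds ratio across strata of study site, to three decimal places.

OR_MH = Σ(aᵢdᵢ/nᵢ) / Σ(bᵢcᵢ/nᵢ), where nᵢ is the stratum total.
Stratum 1 (Site A): n = 4325; a·d/n = 3087·299/4325 = 213.4134; b·c/n = 652·287/4325 = 43.2657
Stratum 2 (Site B): n = 3746; a·d/n = 1119·1222/3746 = 365.0342; b·c/n = 1091·314/3746 = 91.4506
OR_MH = (213.4134 + 365.0342) / (43.2657 + 91.4506) = 578.4476 / 134.7163 = 4.29382

4.294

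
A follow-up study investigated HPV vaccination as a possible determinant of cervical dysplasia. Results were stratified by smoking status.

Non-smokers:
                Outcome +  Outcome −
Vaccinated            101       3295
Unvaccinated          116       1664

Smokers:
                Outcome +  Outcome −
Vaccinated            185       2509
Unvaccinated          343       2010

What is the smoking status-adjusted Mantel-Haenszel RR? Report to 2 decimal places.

RR_MH = Σ(aᵢ·n₀ᵢ/nᵢ) / Σ(cᵢ·n₁ᵢ/nᵢ), with n₁ᵢ = aᵢ+bᵢ (exposed), n₀ᵢ = cᵢ+dᵢ (unexposed), nᵢ = n₁ᵢ+n₀ᵢ.
Stratum 1 (Non-smokers): n₁ = 3396, n₀ = 1780, n = 5176; a·n₀/n = 101·1780/5176 = 34.7334; c·n₁/n = 116·3396/5176 = 76.1082
Stratum 2 (Smokers): n₁ = 2694, n₀ = 2353, n = 5047; a·n₀/n = 185·2353/5047 = 86.2502; c·n₁/n = 343·2694/5047 = 183.0874
RR_MH = (34.7334 + 86.2502) / (76.1082 + 183.0874) = 120.9836 / 259.1956 = 0.46677

0.47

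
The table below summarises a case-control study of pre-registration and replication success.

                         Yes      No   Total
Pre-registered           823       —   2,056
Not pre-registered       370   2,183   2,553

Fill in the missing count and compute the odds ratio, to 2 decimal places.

The missing cell is in the exposed row: 2056 − 823 = 1233.
So a = 823, b = 1233, c = 370, d = 2183.
OR = (a·d)/(b·c) = (823 × 2183) / (1233 × 370) = 1796609 / 456210 = 3.93812

3.94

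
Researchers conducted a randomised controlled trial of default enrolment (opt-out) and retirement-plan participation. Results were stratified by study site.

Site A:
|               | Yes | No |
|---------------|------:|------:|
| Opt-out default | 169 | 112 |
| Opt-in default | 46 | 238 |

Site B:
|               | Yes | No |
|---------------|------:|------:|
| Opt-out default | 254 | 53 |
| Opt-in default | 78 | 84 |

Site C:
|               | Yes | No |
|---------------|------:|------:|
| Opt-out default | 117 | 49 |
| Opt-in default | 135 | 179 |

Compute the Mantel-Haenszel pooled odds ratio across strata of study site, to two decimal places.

OR_MH = Σ(aᵢdᵢ/nᵢ) / Σ(bᵢcᵢ/nᵢ), where nᵢ is the stratum total.
Stratum 1 (Site A): n = 565; a·d/n = 169·238/565 = 71.1894; b·c/n = 112·46/565 = 9.1186
Stratum 2 (Site B): n = 469; a·d/n = 254·84/469 = 45.4925; b·c/n = 53·78/469 = 8.8145
Stratum 3 (Site C): n = 480; a·d/n = 117·179/480 = 43.6313; b·c/n = 49·135/480 = 13.7812
OR_MH = (71.1894 + 45.4925 + 43.6313) / (9.1186 + 8.8145 + 13.7812) = 160.3132 / 31.7143 = 5.05491

5.05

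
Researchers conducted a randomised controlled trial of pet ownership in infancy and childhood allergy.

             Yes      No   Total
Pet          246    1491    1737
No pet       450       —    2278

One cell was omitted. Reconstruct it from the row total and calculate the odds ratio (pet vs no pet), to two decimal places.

The missing cell is in the unexposed row: 2278 − 450 = 1828.
So a = 246, b = 1491, c = 450, d = 1828.
OR = (a·d)/(b·c) = (246 × 1828) / (1491 × 450) = 449688 / 670950 = 0.67023

0.67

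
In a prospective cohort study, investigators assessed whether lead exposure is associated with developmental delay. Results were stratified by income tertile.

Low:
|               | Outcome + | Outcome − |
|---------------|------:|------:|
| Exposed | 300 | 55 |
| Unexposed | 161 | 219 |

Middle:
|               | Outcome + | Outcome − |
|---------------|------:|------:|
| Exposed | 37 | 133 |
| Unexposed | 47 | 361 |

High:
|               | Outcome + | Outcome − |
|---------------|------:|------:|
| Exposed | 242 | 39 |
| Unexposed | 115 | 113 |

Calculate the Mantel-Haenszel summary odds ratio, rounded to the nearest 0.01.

OR_MH = Σ(aᵢdᵢ/nᵢ) / Σ(bᵢcᵢ/nᵢ), where nᵢ is the stratum total.
Stratum 1 (Low): n = 735; a·d/n = 300·219/735 = 89.3878; b·c/n = 55·161/735 = 12.0476
Stratum 2 (Middle): n = 578; a·d/n = 37·361/578 = 23.1090; b·c/n = 133·47/578 = 10.8149
Stratum 3 (High): n = 509; a·d/n = 242·113/509 = 53.7250; b·c/n = 39·115/509 = 8.8114
OR_MH = (89.3878 + 23.1090 + 53.7250) / (12.0476 + 10.8149 + 8.8114) = 166.2217 / 31.6739 = 5.24791

5.25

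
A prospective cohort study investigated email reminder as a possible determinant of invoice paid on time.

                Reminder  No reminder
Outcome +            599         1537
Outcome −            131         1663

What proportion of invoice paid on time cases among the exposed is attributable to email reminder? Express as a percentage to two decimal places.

41.46

Reading the table with exposure as columns: a = 599 (Reminder, case), b = 131 (Reminder, non-case), c = 1537 (No reminder, case), d = 1663.
Risk in exposed = 599/730 = 0.82055; risk in unexposed = 1537/3200 = 0.48031.
RR = 0.82055/0.48031 = 1.70836
AR% = (RR − 1)/RR × 100 = (1.70836 − 1)/1.70836 × 100 = 41.4644%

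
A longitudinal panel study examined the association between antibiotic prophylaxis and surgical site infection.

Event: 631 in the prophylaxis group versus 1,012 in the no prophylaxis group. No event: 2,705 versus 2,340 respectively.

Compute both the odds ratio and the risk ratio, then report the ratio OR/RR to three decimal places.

From the description: a = 631, b = 2705, c = 1012, d = 2340.
OR = (631·2340)/(2705·1012) = 1476540/2737460 = 0.53938
Risk in exposed = 631/3336 = 0.18915; risk in unexposed = 1012/3352 = 0.30191; RR = 0.62651
OR/RR = 0.53938 / 0.62651 = 0.86094
The outcome is not rare, so the OR lies further from 1 than the RR.

0.861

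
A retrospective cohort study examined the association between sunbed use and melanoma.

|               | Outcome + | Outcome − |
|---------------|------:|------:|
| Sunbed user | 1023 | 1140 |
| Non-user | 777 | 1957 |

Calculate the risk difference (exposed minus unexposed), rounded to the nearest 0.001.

Cells: a = 1023, b = 1140, c = 777, d = 1957.
Risk in exposed = 1023/2163 = 0.472954; risk in unexposed = 777/2734 = 0.284199.
Risk difference = 0.472954 − 0.284199 = 0.188755

0.189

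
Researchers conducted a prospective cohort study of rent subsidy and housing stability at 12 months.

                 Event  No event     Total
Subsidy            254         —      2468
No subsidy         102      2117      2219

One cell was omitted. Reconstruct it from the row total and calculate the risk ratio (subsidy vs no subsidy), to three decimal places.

The missing cell is in the exposed row: 2468 − 254 = 2214.
So a = 254, b = 2214, c = 102, d = 2117.
RR = [a/(a+b)] / [c/(c+d)] = (254/2468) / (102/2219) = 0.10292/0.04597 = 2.23896

2.239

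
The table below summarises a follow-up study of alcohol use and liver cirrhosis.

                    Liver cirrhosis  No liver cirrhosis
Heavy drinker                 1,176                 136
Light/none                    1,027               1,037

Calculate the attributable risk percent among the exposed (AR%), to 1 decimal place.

Cells: a = 1176, b = 136, c = 1027, d = 1037.
Risk in exposed = 1176/1312 = 0.89634; risk in unexposed = 1027/2064 = 0.49758.
RR = 0.89634/0.49758 = 1.80141
AR% = (RR − 1)/RR × 100 = (1.80141 − 1)/1.80141 × 100 = 44.4880%

44.5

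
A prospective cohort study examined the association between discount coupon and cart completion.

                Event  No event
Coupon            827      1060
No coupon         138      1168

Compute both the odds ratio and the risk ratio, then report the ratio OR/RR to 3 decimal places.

1.592

Cells: a = 827, b = 1060, c = 138, d = 1168.
OR = (827·1168)/(1060·138) = 965936/146280 = 6.60334
Risk in exposed = 827/1887 = 0.43826; risk in unexposed = 138/1306 = 0.10567; RR = 4.14761
OR/RR = 6.60334 / 4.14761 = 1.59208
The outcome is not rare, so the OR lies further from 1 than the RR.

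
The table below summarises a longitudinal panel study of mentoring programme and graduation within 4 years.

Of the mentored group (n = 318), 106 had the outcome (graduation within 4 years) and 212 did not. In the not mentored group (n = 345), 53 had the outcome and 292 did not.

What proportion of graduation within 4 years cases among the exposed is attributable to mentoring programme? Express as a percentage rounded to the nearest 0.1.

From the description: a = 106, b = 212, c = 53, d = 292.
Risk in exposed = 106/318 = 0.33333; risk in unexposed = 53/345 = 0.15362.
RR = 0.33333/0.15362 = 2.16981
AR% = (RR − 1)/RR × 100 = (2.16981 − 1)/2.16981 × 100 = 53.9130%

53.9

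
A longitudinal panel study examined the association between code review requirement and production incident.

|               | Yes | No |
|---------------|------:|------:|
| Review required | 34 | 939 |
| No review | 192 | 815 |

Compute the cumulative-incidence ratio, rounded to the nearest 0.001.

0.183

Cells: a = 34, b = 939, c = 192, d = 815.
Risk in exposed = 34/973 = 0.03494; risk in unexposed = 192/1007 = 0.19067.
RR = 0.03494 / 0.19067 = 0.18327
The risk is 82% lower among the exposed than among the unexposed.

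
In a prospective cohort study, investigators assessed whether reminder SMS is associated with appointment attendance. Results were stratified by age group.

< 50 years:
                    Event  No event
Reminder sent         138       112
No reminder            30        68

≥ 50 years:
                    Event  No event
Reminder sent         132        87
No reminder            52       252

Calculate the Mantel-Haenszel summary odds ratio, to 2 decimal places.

OR_MH = Σ(aᵢdᵢ/nᵢ) / Σ(bᵢcᵢ/nᵢ), where nᵢ is the stratum total.
Stratum 1 (< 50 years): n = 348; a·d/n = 138·68/348 = 26.9655; b·c/n = 112·30/348 = 9.6552
Stratum 2 (≥ 50 years): n = 523; a·d/n = 132·252/523 = 63.6023; b·c/n = 87·52/523 = 8.6501
OR_MH = (26.9655 + 63.6023) / (9.6552 + 8.6501) = 90.5678 / 18.3053 = 4.94764

4.95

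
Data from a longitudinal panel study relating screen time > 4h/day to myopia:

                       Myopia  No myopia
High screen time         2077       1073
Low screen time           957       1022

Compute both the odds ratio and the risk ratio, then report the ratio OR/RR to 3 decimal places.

1.516

Cells: a = 2077, b = 1073, c = 957, d = 1022.
OR = (2077·1022)/(1073·957) = 2122694/1026861 = 2.06717
Risk in exposed = 2077/3150 = 0.65937; risk in unexposed = 957/1979 = 0.48358; RR = 1.36351
OR/RR = 2.06717 / 1.36351 = 1.51606
The outcome is not rare, so the OR lies further from 1 than the RR.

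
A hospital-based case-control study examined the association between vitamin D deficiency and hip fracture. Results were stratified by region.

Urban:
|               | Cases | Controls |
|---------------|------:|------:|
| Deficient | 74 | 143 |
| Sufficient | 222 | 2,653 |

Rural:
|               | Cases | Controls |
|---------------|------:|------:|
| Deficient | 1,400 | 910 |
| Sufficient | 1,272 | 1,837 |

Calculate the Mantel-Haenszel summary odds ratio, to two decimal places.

OR_MH = Σ(aᵢdᵢ/nᵢ) / Σ(bᵢcᵢ/nᵢ), where nᵢ is the stratum total.
Stratum 1 (Urban): n = 3092; a·d/n = 74·2653/3092 = 63.4935; b·c/n = 143·222/3092 = 10.2671
Stratum 2 (Rural): n = 5419; a·d/n = 1400·1837/5419 = 474.5894; b·c/n = 910·1272/5419 = 213.6040
OR_MH = (63.4935 + 474.5894) / (10.2671 + 213.6040) = 538.0829 / 223.8711 = 2.40354

2.40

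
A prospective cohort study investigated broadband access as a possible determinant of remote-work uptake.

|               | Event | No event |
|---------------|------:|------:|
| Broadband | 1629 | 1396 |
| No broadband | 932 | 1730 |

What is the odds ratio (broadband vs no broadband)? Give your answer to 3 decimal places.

Cells: a = 1629, b = 1396, c = 932, d = 1730.
OR = (a·d)/(b·c) = (1629 × 1730) / (1396 × 932) = 2818170 / 1301072 = 2.16604
The odds of remote-work uptake are about 2.17 times as high in the broadband group.

2.166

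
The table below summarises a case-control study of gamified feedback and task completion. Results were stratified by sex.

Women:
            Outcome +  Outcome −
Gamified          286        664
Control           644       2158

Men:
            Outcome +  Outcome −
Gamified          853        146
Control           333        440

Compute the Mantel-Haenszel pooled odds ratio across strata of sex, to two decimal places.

OR_MH = Σ(aᵢdᵢ/nᵢ) / Σ(bᵢcᵢ/nᵢ), where nᵢ is the stratum total.
Stratum 1 (Women): n = 3752; a·d/n = 286·2158/3752 = 164.4957; b·c/n = 664·644/3752 = 113.9701
Stratum 2 (Men): n = 1772; a·d/n = 853·440/1772 = 211.8059; b·c/n = 146·333/1772 = 27.4368
OR_MH = (164.4957 + 211.8059) / (113.9701 + 27.4368) = 376.3016 / 141.4069 = 2.66113

2.66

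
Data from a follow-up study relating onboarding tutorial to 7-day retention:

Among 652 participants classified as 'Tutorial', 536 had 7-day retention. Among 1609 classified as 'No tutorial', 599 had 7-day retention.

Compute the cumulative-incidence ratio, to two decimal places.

From the description: a = 536, b = 116, c = 599, d = 1010.
Risk in exposed = 536/652 = 0.82209; risk in unexposed = 599/1609 = 0.37228.
RR = 0.82209 / 0.37228 = 2.20824
The risk among the exposed is 2.21 times that among the unexposed.

2.21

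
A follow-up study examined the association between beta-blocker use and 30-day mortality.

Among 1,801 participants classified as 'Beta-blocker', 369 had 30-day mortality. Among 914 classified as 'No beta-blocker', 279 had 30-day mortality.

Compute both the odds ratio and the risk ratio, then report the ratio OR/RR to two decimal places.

0.87

From the description: a = 369, b = 1432, c = 279, d = 635.
OR = (369·635)/(1432·279) = 234315/399528 = 0.58648
Risk in exposed = 369/1801 = 0.20489; risk in unexposed = 279/914 = 0.30525; RR = 0.67120
OR/RR = 0.58648 / 0.67120 = 0.87377
The outcome is not rare, so the OR lies further from 1 than the RR.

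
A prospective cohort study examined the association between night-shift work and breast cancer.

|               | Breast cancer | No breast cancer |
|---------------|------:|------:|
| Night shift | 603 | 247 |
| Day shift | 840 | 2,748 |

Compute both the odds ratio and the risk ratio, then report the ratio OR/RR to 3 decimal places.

2.636

Cells: a = 603, b = 247, c = 840, d = 2748.
OR = (603·2748)/(247·840) = 1657044/207480 = 7.98652
Risk in exposed = 603/850 = 0.70941; risk in unexposed = 840/3588 = 0.23411; RR = 3.03020
OR/RR = 7.98652 / 3.03020 = 2.63564
The outcome is not rare, so the OR lies further from 1 than the RR.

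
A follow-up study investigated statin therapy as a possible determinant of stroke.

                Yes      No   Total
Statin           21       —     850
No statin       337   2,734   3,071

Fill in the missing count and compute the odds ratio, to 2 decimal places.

The missing cell is in the exposed row: 850 − 21 = 829.
So a = 21, b = 829, c = 337, d = 2734.
OR = (a·d)/(b·c) = (21 × 2734) / (829 × 337) = 57414 / 279373 = 0.20551

0.21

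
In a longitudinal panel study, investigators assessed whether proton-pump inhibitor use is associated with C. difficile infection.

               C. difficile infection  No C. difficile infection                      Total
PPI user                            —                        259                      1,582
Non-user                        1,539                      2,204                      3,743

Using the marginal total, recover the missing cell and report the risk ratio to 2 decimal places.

The missing cell is in the exposed row: 1582 − 259 = 1323.
So a = 1323, b = 259, c = 1539, d = 2204.
RR = [a/(a+b)] / [c/(c+d)] = (1323/1582) / (1539/3743) = 0.83628/0.41117 = 2.03392

2.03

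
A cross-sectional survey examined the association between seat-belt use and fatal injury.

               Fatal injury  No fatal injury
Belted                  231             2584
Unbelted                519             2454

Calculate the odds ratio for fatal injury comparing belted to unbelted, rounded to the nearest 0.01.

Cells: a = 231, b = 2584, c = 519, d = 2454.
OR = (a·d)/(b·c) = (231 × 2454) / (2584 × 519) = 566874 / 1341096 = 0.42269
Exposure is associated with lower odds of fatal injury (OR = 0.42 < 1).

0.42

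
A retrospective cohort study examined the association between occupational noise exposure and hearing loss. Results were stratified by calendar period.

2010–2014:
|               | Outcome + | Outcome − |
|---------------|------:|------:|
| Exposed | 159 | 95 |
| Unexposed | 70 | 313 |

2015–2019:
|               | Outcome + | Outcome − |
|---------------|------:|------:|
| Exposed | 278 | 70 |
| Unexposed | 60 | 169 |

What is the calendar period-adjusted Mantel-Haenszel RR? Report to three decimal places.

3.213

RR_MH = Σ(aᵢ·n₀ᵢ/nᵢ) / Σ(cᵢ·n₁ᵢ/nᵢ), with n₁ᵢ = aᵢ+bᵢ (exposed), n₀ᵢ = cᵢ+dᵢ (unexposed), nᵢ = n₁ᵢ+n₀ᵢ.
Stratum 1 (2010–2014): n₁ = 254, n₀ = 383, n = 637; a·n₀/n = 159·383/637 = 95.5997; c·n₁/n = 70·254/637 = 27.9121
Stratum 2 (2015–2019): n₁ = 348, n₀ = 229, n = 577; a·n₀/n = 278·229/577 = 110.3328; c·n₁/n = 60·348/577 = 36.1872
RR_MH = (95.5997 + 110.3328) / (27.9121 + 36.1872) = 205.9324 / 64.0993 = 3.21271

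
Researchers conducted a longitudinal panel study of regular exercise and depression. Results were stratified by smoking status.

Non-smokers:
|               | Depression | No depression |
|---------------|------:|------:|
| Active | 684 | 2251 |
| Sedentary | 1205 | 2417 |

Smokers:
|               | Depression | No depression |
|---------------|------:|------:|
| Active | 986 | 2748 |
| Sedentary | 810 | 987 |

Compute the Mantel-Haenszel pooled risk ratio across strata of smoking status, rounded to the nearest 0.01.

RR_MH = Σ(aᵢ·n₀ᵢ/nᵢ) / Σ(cᵢ·n₁ᵢ/nᵢ), with n₁ᵢ = aᵢ+bᵢ (exposed), n₀ᵢ = cᵢ+dᵢ (unexposed), nᵢ = n₁ᵢ+n₀ᵢ.
Stratum 1 (Non-smokers): n₁ = 2935, n₀ = 3622, n = 6557; a·n₀/n = 684·3622/6557 = 377.8325; c·n₁/n = 1205·2935/6557 = 539.3740
Stratum 2 (Smokers): n₁ = 3734, n₀ = 1797, n = 5531; a·n₀/n = 986·1797/5531 = 320.3475; c·n₁/n = 810·3734/5531 = 546.8342
RR_MH = (377.8325 + 320.3475) / (539.3740 + 546.8342) = 698.1800 / 1086.2082 = 0.64277

0.64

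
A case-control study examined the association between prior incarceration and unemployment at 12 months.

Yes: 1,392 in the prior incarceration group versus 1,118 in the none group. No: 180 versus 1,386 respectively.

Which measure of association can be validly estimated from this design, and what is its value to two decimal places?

9.59

From the description: a = 1392, b = 180, c = 1118, d = 1386.
This is a case-control study: participants were sampled on outcome status, so risks in the source population cannot be estimated directly — relative risk is not valid here. The odds ratio is the appropriate measure.
OR = (a·d)/(b·c) = (1392 × 1386) / (180 × 1118) = 1929312 / 201240 = 9.58712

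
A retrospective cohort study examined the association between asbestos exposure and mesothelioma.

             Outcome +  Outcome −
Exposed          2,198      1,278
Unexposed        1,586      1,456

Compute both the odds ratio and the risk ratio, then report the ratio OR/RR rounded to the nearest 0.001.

Cells: a = 2198, b = 1278, c = 1586, d = 1456.
OR = (2198·1456)/(1278·1586) = 3200288/2026908 = 1.57890
Risk in exposed = 2198/3476 = 0.63234; risk in unexposed = 1586/3042 = 0.52137; RR = 1.21284
OR/RR = 1.57890 / 1.21284 = 1.30182
The outcome is not rare, so the OR lies further from 1 than the RR.

1.302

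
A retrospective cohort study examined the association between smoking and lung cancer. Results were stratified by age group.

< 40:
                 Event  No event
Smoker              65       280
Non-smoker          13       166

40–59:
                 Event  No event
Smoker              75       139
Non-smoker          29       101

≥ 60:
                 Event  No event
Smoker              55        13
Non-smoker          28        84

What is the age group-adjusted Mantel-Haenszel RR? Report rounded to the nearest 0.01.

2.28

RR_MH = Σ(aᵢ·n₀ᵢ/nᵢ) / Σ(cᵢ·n₁ᵢ/nᵢ), with n₁ᵢ = aᵢ+bᵢ (exposed), n₀ᵢ = cᵢ+dᵢ (unexposed), nᵢ = n₁ᵢ+n₀ᵢ.
Stratum 1 (< 40): n₁ = 345, n₀ = 179, n = 524; a·n₀/n = 65·179/524 = 22.2042; c·n₁/n = 13·345/524 = 8.5592
Stratum 2 (40–59): n₁ = 214, n₀ = 130, n = 344; a·n₀/n = 75·130/344 = 28.3430; c·n₁/n = 29·214/344 = 18.0407
Stratum 3 (≥ 60): n₁ = 68, n₀ = 112, n = 180; a·n₀/n = 55·112/180 = 34.2222; c·n₁/n = 28·68/180 = 10.5778
RR_MH = (22.2042 + 28.3430 + 34.2222) / (8.5592 + 18.0407 + 10.5778) = 84.7694 / 37.1776 = 2.28012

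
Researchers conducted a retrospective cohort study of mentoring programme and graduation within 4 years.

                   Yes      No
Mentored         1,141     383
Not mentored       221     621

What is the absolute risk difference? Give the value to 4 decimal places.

Cells: a = 1141, b = 383, c = 221, d = 621.
Risk in exposed = 1141/1524 = 0.748688; risk in unexposed = 221/842 = 0.262470.
Risk difference = 0.748688 − 0.262470 = 0.486217

0.4862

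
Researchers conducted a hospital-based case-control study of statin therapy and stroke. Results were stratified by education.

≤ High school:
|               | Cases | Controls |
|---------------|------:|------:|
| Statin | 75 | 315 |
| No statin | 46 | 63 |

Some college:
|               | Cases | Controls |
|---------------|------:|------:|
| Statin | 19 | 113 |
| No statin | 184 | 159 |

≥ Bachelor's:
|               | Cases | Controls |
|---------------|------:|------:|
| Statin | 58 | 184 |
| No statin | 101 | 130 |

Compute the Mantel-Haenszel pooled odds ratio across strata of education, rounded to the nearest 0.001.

OR_MH = Σ(aᵢdᵢ/nᵢ) / Σ(bᵢcᵢ/nᵢ), where nᵢ is the stratum total.
Stratum 1 (≤ High school): n = 499; a·d/n = 75·63/499 = 9.4689; b·c/n = 315·46/499 = 29.0381
Stratum 2 (Some college): n = 475; a·d/n = 19·159/475 = 6.3600; b·c/n = 113·184/475 = 43.7726
Stratum 3 (≥ Bachelor's): n = 473; a·d/n = 58·130/473 = 15.9408; b·c/n = 184·101/473 = 39.2896
OR_MH = (9.4689 + 6.3600 + 15.9408) / (29.0381 + 43.7726 + 39.2896) = 31.7697 / 112.1003 = 0.28340

0.283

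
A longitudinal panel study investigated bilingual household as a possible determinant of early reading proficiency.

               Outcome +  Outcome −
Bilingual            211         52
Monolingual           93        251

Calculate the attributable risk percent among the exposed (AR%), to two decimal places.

Cells: a = 211, b = 52, c = 93, d = 251.
Risk in exposed = 211/263 = 0.80228; risk in unexposed = 93/344 = 0.27035.
RR = 0.80228/0.27035 = 2.96758
AR% = (RR − 1)/RR × 100 = (2.96758 − 1)/2.96758 × 100 = 66.3025%

66.30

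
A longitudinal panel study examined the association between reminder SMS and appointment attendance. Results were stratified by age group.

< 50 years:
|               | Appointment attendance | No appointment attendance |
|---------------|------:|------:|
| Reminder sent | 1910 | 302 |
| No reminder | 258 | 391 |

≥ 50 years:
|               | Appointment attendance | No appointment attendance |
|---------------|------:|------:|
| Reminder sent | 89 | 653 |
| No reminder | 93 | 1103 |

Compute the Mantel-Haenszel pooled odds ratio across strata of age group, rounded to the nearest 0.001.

5.322

OR_MH = Σ(aᵢdᵢ/nᵢ) / Σ(bᵢcᵢ/nᵢ), where nᵢ is the stratum total.
Stratum 1 (< 50 years): n = 2861; a·d/n = 1910·391/2861 = 261.0311; b·c/n = 302·258/2861 = 27.2338
Stratum 2 (≥ 50 years): n = 1938; a·d/n = 89·1103/1938 = 50.6538; b·c/n = 653·93/1938 = 31.3359
OR_MH = (261.0311 + 50.6538) / (27.2338 + 31.3359) = 311.6849 / 58.5697 = 5.32160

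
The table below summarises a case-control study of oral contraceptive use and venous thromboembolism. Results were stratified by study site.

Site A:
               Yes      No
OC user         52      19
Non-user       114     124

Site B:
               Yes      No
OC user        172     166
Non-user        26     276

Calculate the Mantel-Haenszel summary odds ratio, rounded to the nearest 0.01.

6.91

OR_MH = Σ(aᵢdᵢ/nᵢ) / Σ(bᵢcᵢ/nᵢ), where nᵢ is the stratum total.
Stratum 1 (Site A): n = 309; a·d/n = 52·124/309 = 20.8673; b·c/n = 19·114/309 = 7.0097
Stratum 2 (Site B): n = 640; a·d/n = 172·276/640 = 74.1750; b·c/n = 166·26/640 = 6.7438
OR_MH = (20.8673 + 74.1750) / (7.0097 + 6.7438) = 95.0423 / 13.7535 = 6.91043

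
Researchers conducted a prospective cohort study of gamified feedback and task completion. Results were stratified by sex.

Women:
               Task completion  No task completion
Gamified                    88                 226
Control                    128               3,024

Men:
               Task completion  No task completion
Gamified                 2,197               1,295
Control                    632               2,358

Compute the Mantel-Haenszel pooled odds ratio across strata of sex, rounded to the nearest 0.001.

OR_MH = Σ(aᵢdᵢ/nᵢ) / Σ(bᵢcᵢ/nᵢ), where nᵢ is the stratum total.
Stratum 1 (Women): n = 3466; a·d/n = 88·3024/3466 = 76.7778; b·c/n = 226·128/3466 = 8.3462
Stratum 2 (Men): n = 6482; a·d/n = 2197·2358/6482 = 799.2172; b·c/n = 1295·632/6482 = 126.2635
OR_MH = (76.7778 + 799.2172) / (8.3462 + 126.2635) = 875.9951 / 134.6097 = 6.50767

6.508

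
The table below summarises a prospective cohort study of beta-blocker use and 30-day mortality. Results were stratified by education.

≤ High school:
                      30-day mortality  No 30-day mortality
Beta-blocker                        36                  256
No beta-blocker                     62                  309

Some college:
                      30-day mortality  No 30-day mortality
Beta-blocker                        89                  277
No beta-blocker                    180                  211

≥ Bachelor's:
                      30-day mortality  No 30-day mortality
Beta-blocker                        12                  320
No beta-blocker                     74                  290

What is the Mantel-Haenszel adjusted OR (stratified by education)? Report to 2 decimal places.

0.38

OR_MH = Σ(aᵢdᵢ/nᵢ) / Σ(bᵢcᵢ/nᵢ), where nᵢ is the stratum total.
Stratum 1 (≤ High school): n = 663; a·d/n = 36·309/663 = 16.7783; b·c/n = 256·62/663 = 23.9397
Stratum 2 (Some college): n = 757; a·d/n = 89·211/757 = 24.8071; b·c/n = 277·180/757 = 65.8653
Stratum 3 (≥ Bachelor's): n = 696; a·d/n = 12·290/696 = 5.0000; b·c/n = 320·74/696 = 34.0230
OR_MH = (16.7783 + 24.8071 + 5.0000) / (23.9397 + 65.8653 + 34.0230) = 46.5854 / 123.8279 = 0.37621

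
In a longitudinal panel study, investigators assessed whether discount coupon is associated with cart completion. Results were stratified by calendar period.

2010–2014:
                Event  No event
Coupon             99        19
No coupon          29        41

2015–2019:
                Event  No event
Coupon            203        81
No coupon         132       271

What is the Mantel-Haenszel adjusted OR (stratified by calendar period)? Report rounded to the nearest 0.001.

5.497

OR_MH = Σ(aᵢdᵢ/nᵢ) / Σ(bᵢcᵢ/nᵢ), where nᵢ is the stratum total.
Stratum 1 (2010–2014): n = 188; a·d/n = 99·41/188 = 21.5904; b·c/n = 19·29/188 = 2.9309
Stratum 2 (2015–2019): n = 687; a·d/n = 203·271/687 = 80.0771; b·c/n = 81·132/687 = 15.5633
OR_MH = (21.5904 + 80.0771) / (2.9309 + 15.5633) = 101.6676 / 18.4942 = 5.49728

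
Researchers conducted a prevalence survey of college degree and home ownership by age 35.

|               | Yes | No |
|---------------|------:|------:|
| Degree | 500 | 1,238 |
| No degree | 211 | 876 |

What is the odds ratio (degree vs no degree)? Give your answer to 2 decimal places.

Cells: a = 500, b = 1238, c = 211, d = 876.
OR = (a·d)/(b·c) = (500 × 876) / (1238 × 211) = 438000 / 261218 = 1.67676
The odds of home ownership by age 35 are about 1.68 times as high in the degree group.

1.68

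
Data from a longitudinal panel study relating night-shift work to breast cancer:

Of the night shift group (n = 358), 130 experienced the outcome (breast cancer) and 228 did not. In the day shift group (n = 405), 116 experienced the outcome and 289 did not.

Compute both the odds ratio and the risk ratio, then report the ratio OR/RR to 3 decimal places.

1.120

From the description: a = 130, b = 228, c = 116, d = 289.
OR = (130·289)/(228·116) = 37570/26448 = 1.42052
Risk in exposed = 130/358 = 0.36313; risk in unexposed = 116/405 = 0.28642; RR = 1.26782
OR/RR = 1.42052 / 1.26782 = 1.12045
The outcome is not rare, so the OR lies further from 1 than the RR.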